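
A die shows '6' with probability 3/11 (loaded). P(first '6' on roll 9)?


Geometric: P(X=9) = (1-p)^(k-1)×p = (8/11)^8×3/11 = 50331648/2357947691

P(X=9) = 50331648/2357947691 ≈ 2.13%


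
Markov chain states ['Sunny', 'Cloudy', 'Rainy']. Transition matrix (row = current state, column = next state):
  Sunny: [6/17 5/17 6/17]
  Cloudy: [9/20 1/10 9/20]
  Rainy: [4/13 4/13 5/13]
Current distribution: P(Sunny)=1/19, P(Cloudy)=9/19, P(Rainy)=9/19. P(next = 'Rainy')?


P(next=Rainy) = Σᵢ P(now=i)×P(i→Rainy)
= 1/19×6/17 + 9/19×9/20 + 9/19×5/13
= 6/323 + 81/380 + 45/247 = 34761/83980

P = 34761/83980 ≈ 0.4139


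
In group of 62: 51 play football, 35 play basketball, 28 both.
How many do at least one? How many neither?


|A∪B| = 51+35-28 = 58
Neither = 62-58 = 4

At least one: 58; Neither: 4


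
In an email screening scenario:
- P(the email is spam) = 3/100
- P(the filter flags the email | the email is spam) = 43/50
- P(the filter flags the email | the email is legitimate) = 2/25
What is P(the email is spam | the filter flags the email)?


Using Bayes' theorem:
P(A|B) = P(B|A)·P(A) / P(B)

P(the filter flags the email) = 43/50 × 3/100 + 2/25 × 97/100
= 129/5000 + 97/1250 = 517/5000

P(the email is spam|the filter flags the email) = (129/5000) / (517/5000) = 129/517

P(the email is spam|the filter flags the email) = 129/517 ≈ 24.95%


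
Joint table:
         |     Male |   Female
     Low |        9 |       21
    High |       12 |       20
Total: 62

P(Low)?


P(Low) = (9+21)/62 = 30/62 = 15/31

P(Low) = 15/31 ≈ 48.39%


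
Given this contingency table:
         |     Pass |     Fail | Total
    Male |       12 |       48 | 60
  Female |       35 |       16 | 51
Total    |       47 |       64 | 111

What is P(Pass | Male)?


P(Pass | Male) = 12/(12+48) = 12/60 = 1/5

P(Pass|Male) = 1/5 ≈ 20.00%


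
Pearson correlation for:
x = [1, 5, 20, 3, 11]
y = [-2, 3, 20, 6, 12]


n=5, Σx=40, Σy=39, Σxy=563, Σx²=556, Σy²=593
r = (5×563 - 40×39)/√((5×556 - 40²)(5×593 - 39²))
= 1255/√(1180×1444) = 1255/√1703920 ≈ 1255/1305.3429 ≈ 0.9614

r ≈ 0.9614


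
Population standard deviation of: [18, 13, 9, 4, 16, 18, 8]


Mean = 86/7
  (18-86/7)²=1600/49
  (13-86/7)²=25/49
  (9-86/7)²=529/49
  (4-86/7)²=3364/49
  (16-86/7)²=676/49
  (18-86/7)²=1600/49
  (8-86/7)²=900/49
Σ(x-μ)² = 1242/7
σ² = (1242/7)/7 = 1242/49

σ = √(1242/49) ≈ 5.0346


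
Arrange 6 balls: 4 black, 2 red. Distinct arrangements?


6!/(4!×2!) = 15

15


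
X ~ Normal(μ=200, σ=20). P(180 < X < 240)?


z₁=(180-200)/20=-1.0, z₂=(240-200)/20=2.0
P = Φ(2.0) - Φ(-1.0) = 0.977250 - 0.158655 = 0.818595 ≈ 0.8186

P(180 < X < 240) ≈ 0.8186


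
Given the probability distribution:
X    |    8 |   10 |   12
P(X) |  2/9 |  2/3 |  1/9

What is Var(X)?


E[X] = 88/9
E[X²] = 872/9
Var(X) = E[X²] - (E[X])² = 872/9 - 7744/81 = 104/81

Var(X) = 104/81 ≈ 1.2840


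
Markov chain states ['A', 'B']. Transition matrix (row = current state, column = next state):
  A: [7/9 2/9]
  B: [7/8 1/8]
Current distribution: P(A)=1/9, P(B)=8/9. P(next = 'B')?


P(next=B) = Σᵢ P(now=i)×P(i→B)
= 1/9×2/9 + 8/9×1/8
= 2/81 + 1/9 = 11/81

P = 11/81 ≈ 0.1358


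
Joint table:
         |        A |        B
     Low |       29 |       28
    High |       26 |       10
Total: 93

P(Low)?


P(Low) = (29+28)/93 = 57/93 = 19/31

P(Low) = 19/31 ≈ 61.29%


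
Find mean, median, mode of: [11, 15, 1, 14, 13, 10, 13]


Sorted: [1, 10, 11, 13, 13, 14, 15]
Mean = 77/7 = 11
Median = 13
Freq: {11: 1, 15: 1, 1: 1, 14: 1, 13: 2, 10: 1}
Mode: [13]

Mean=11, Median=13, Mode=13


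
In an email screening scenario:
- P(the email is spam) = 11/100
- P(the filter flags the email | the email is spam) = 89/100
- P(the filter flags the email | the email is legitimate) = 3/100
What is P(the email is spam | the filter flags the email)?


Using Bayes' theorem:
P(A|B) = P(B|A)·P(A) / P(B)

P(the filter flags the email) = 89/100 × 11/100 + 3/100 × 89/100
= 979/10000 + 267/10000 = 623/5000

P(the email is spam|the filter flags the email) = (979/10000) / (623/5000) = 11/14

P(the email is spam|the filter flags the email) = 11/14 ≈ 78.57%


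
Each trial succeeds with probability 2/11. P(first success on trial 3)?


Geometric: P(X=3) = (1-p)^(k-1)×p = (9/11)^2×2/11 = 162/1331

P(X=3) = 162/1331 ≈ 12.17%


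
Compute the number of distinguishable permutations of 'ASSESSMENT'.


Letters: 10, freq: {'A': 1, 'S': 4, 'E': 2, 'M': 1, 'N': 1, 'T': 1}
10!/(1!×4!×2!×1!×1!×1!) = 3628800/48 = 75600

75600


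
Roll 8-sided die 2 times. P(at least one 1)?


P(no 1)^2 = (7/8)^2 = 49/64
P(≥1) = 1 - 49/64 = 15/64

P = 15/64 ≈ 23.44%


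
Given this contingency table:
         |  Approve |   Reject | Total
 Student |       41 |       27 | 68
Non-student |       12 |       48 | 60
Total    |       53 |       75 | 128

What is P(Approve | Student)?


P(Approve | Student) = 41/(41+27) = 41/68

P(Approve|Student) = 41/68 ≈ 60.29%


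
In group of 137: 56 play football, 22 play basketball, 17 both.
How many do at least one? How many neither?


|A∪B| = 56+22-17 = 61
Neither = 137-61 = 76

At least one: 61; Neither: 76


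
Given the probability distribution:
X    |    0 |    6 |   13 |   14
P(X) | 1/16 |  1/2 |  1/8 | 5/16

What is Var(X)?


E[X] = 9
E[X²] = 803/8
Var(X) = E[X²] - (E[X])² = 803/8 - 81 = 155/8

Var(X) = 155/8 ≈ 19.3750


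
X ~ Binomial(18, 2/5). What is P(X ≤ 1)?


P(X ≤ 1) = Σ P(X=i) for i=0..1
P(X=0) = 387420489/3814697265625
P(X=1) = 4649045868/3814697265625
Sum = 5036466357/3814697265625

P(X ≤ 1) = 5036466357/3814697265625 ≈ 0.13%


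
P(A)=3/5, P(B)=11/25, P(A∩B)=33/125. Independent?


P(A)×P(B) = 33/125
P(A∩B) = 33/125
Equal ✓ → Independent

Yes, independent


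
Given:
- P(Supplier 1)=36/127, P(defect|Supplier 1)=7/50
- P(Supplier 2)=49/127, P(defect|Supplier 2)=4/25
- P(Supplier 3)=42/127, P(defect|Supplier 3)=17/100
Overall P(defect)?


P(B) = Σ P(B|Aᵢ)×P(Aᵢ)
  7/50×36/127 = 126/3175
  4/25×49/127 = 196/3175
  17/100×42/127 = 357/6350
Sum = 1001/6350

P(defect) = 1001/6350 ≈ 15.76%


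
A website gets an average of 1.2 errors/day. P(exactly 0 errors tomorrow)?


Poisson(λ=1.2): P(X=0) = e^(-λ)×λ^k/k!
= e^(-1.2) × 1.2^0 / 0!
≈ 0.3011942119 × 1 / 1 ≈ 0.301194

P(X=0) ≈ 0.301194 ≈ 30.12%


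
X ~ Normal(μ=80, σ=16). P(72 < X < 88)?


z₁=(72-80)/16=-0.5, z₂=(88-80)/16=0.5
P = Φ(0.5) - Φ(-0.5) = 0.691462 - 0.308538 = 0.382924 ≈ 0.3829

P(72 < X < 88) ≈ 0.3829


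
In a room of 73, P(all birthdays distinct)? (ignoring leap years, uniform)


P(all different) = Π(365-i)/365 for i=0..72
= (365/365)×(364/365)×...×(293/365)
= 0.000439

P ≈ 0.0004 ≈ 0.04%


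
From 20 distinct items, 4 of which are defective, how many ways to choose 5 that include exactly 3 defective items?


Choose 3 of the 4 defective items and 2 of the other 16 items:
C(4,3)×C(16,2) = 4×120 = 480

480


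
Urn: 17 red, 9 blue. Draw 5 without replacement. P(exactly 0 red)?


Hypergeometric: C(17,0)×C(9,5)/C(26,5)
= 1×126/65780 = 63/32890

P(X=0) = 63/32890 ≈ 0.19%


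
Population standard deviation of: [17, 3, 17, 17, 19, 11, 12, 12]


Mean = 108/8 = 27/2
  (17-27/2)²=49/4
  (3-27/2)²=441/4
  (17-27/2)²=49/4
  (17-27/2)²=49/4
  (19-27/2)²=121/4
  (11-27/2)²=25/4
  (12-27/2)²=9/4
  (12-27/2)²=9/4
Σ(x-μ)² = 188
σ² = 188/8 = 47/2

σ = √(47/2) ≈ 4.8477


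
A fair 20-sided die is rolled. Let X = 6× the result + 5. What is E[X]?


E[die] = (1+20)/2 = 21/2
E[X] = 6×21/2 + 5 = 68

E[X] = 68


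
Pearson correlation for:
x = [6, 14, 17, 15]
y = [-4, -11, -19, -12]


n=4, Σx=52, Σy=-46, Σxy=-681, Σx²=746, Σy²=642
r = (4×(-681) - 52×(-46))/√((4×746 - 52²)(4×642 - (-46)²))
= -332/√(280×452) = -332/√126560 ≈ -332/355.7527 ≈ -0.9332

r ≈ -0.9332


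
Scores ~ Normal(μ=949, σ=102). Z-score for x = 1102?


z = (x - μ)/σ = (1102 - 949)/102 = 1.5

z = 1.5


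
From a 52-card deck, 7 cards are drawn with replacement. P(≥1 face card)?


P(not a face card) = 40/52 = 10/13
P(none in 7 draws) = (10/13)^7 = 10000000/62748517
P(≥1 face card) = 1 - 10000000/62748517 = 52748517/62748517

P = 52748517/62748517 ≈ 84.06%


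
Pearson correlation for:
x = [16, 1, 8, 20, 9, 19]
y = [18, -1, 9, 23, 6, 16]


n=6, Σx=73, Σy=71, Σxy=1177, Σx²=1163, Σy²=1227
r = (6×1177 - 73×71)/√((6×1163 - 73²)(6×1227 - 71²))
= 1879/√(1649×2321) = 1879/√3827329 ≈ 1879/1956.3561 ≈ 0.9605

r ≈ 0.9605


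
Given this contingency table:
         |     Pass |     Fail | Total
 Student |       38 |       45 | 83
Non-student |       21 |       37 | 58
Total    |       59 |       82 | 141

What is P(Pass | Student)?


P(Pass | Student) = 38/(38+45) = 38/83

P(Pass|Student) = 38/83 ≈ 45.78%


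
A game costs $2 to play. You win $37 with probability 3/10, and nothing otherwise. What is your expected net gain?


E[gain] = (37-2)×3/10 + (-2)×7/10
= 21/2 - 7/5 = 91/10

Expected net gain = $91/10 ≈ $9.10


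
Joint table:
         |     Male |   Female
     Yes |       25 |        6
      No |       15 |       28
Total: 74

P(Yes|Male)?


P(Yes|Male) = 25/(25+15) = 25/40 = 5/8

P = 5/8 ≈ 62.50%


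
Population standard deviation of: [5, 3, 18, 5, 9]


Mean = 40/5 = 8
  (5-8)²=9
  (3-8)²=25
  (18-8)²=100
  (5-8)²=9
  (9-8)²=1
Σ(x-μ)² = 144
σ² = 144/5

σ = √(144/5) ≈ 5.3666


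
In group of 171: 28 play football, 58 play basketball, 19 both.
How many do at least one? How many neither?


|A∪B| = 28+58-19 = 67
Neither = 171-67 = 104

At least one: 67; Neither: 104


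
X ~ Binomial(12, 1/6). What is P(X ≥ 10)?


P(X ≥ 10) = Σ P(X=i) for i=10..12
P(X=10) = 275/362797056
P(X=11) = 5/181398528
P(X=12) = 1/2176782336
Sum = 1711/2176782336

P(X ≥ 10) = 1711/2176782336 ≈ 0.00%


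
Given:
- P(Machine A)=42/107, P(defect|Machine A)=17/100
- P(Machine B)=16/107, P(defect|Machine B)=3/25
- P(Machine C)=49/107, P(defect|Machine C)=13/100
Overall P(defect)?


P(B) = Σ P(B|Aᵢ)×P(Aᵢ)
  17/100×42/107 = 357/5350
  3/25×16/107 = 48/2675
  13/100×49/107 = 637/10700
Sum = 1543/10700

P(defect) = 1543/10700 ≈ 14.42%


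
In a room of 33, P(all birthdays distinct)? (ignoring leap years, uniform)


P(all different) = Π(365-i)/365 for i=0..32
= (365/365)×(364/365)×...×(333/365)
= 0.225028

P ≈ 0.2250 ≈ 22.50%


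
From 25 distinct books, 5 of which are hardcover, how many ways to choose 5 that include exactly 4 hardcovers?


Choose 4 of the 5 hardcovers and 1 of the other 20 books:
C(5,4)×C(20,1) = 5×20 = 100

100


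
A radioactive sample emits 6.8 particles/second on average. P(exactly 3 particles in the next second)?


Poisson(λ=6.8): P(X=3) = e^(-λ)×λ^k/k!
= e^(-6.8) × 6.8^3 / 3!
≈ 0.001113775148 × 314.432 / 6 ≈ 0.058368

P(X=3) ≈ 0.058368 ≈ 5.84%


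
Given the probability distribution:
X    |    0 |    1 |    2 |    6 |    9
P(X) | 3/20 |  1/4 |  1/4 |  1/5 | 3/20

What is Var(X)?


E[X] = 33/10
E[X²] = 103/5
Var(X) = E[X²] - (E[X])² = 103/5 - 1089/100 = 971/100

Var(X) = 971/100 ≈ 9.7100


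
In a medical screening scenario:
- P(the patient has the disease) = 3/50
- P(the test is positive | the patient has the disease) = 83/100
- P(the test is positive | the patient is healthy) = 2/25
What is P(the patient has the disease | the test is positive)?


Using Bayes' theorem:
P(A|B) = P(B|A)·P(A) / P(B)

P(the test is positive) = 83/100 × 3/50 + 2/25 × 47/50
= 249/5000 + 47/625 = 1/8

P(the patient has the disease|the test is positive) = (249/5000) / (1/8) = 249/625

P(the patient has the disease|the test is positive) = 249/625 ≈ 39.84%


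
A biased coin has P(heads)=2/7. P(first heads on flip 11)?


Geometric: P(X=11) = (1-p)^(k-1)×p = (5/7)^10×2/7 = 19531250/1977326743

P(X=11) = 19531250/1977326743 ≈ 0.99%


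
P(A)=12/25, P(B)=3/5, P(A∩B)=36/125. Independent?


P(A)×P(B) = 36/125
P(A∩B) = 36/125
Equal ✓ → Independent

Yes, independent


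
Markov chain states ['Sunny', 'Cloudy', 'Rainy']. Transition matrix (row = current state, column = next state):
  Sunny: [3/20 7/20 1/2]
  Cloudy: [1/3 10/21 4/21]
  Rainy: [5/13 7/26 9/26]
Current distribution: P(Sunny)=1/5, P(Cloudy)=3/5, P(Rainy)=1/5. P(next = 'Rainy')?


P(next=Rainy) = Σᵢ P(now=i)×P(i→Rainy)
= 1/5×1/2 + 3/5×4/21 + 1/5×9/26
= 1/10 + 4/35 + 9/130 = 129/455

P = 129/455 ≈ 0.2835


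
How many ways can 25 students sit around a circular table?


Circular arrangements of 25 distinct objects: fix one position to break rotational symmetry.
(n-1)! = 24! = 620448401733239439360000

620448401733239439360000


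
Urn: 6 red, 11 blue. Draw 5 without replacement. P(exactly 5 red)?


Hypergeometric: C(6,5)×C(11,0)/C(17,5)
= 6×1/6188 = 3/3094

P(X=5) = 3/3094 ≈ 0.10%


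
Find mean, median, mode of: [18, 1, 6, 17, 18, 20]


Sorted: [1, 6, 17, 18, 18, 20]
Mean = 80/6 = 40/3
Median = 35/2
Freq: {18: 2, 1: 1, 6: 1, 17: 1, 20: 1}
Mode: [18]

Mean=40/3, Median=35/2, Mode=18


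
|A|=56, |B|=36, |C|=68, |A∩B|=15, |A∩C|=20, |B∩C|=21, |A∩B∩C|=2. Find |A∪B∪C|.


|A∪B∪C| = 56+36+68-15-20-21+2 = 106

|A∪B∪C| = 106


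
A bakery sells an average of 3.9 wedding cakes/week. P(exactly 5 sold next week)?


Poisson(λ=3.9): P(X=5) = e^(-λ)×λ^k/k!
= e^(-3.9) × 3.9^5 / 5!
≈ 0.02024191145 × 902.24199 / 120 ≈ 0.152193

P(X=5) ≈ 0.152193 ≈ 15.22%


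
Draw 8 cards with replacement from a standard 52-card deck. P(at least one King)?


P(not a King) = 48/52 = 12/13
P(none in 8 draws) = (12/13)^8 = 429981696/815730721
P(≥1 King) = 1 - 429981696/815730721 = 385749025/815730721

P = 385749025/815730721 ≈ 47.29%


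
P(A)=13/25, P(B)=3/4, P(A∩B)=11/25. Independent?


P(A)×P(B) = 39/100
P(A∩B) = 11/25
Not equal → NOT independent

No, not independent


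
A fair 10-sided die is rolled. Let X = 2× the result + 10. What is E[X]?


E[die] = (1+10)/2 = 11/2
E[X] = 2×11/2 + 10 = 21

E[X] = 21


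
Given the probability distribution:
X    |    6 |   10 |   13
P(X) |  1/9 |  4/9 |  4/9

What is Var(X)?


E[X] = 98/9
E[X²] = 1112/9
Var(X) = E[X²] - (E[X])² = 1112/9 - 9604/81 = 404/81

Var(X) = 404/81 ≈ 4.9877


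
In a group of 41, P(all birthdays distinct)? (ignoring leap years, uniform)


P(all different) = Π(365-i)/365 for i=0..40
= (365/365)×(364/365)×...×(325/365)
= 0.096848

P ≈ 0.0968 ≈ 9.68%


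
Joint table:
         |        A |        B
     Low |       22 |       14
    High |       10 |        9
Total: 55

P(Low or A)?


P(Low∨A) = P(Low) + P(A) - P(Low∧A)
= (36 + 32 - 22)/55 = 46/55

P = 46/55 ≈ 83.64%


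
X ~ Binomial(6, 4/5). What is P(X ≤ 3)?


P(X ≤ 3) = Σ P(X=i) for i=0..3
P(X=0) = 1/15625
P(X=1) = 24/15625
P(X=2) = 48/3125
P(X=3) = 256/3125
Sum = 309/3125

P(X ≤ 3) = 309/3125 ≈ 9.89%


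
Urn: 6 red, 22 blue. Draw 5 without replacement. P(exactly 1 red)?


Hypergeometric: C(6,1)×C(22,4)/C(28,5)
= 6×7315/98280 = 209/468

P(X=1) = 209/468 ≈ 44.66%


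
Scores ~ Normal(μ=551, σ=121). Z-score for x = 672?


z = (x - μ)/σ = (672 - 551)/121 = 1.0

z = 1.0


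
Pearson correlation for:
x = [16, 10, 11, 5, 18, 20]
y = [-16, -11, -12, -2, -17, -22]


n=6, Σx=80, Σy=-80, Σxy=-1254, Σx²=1226, Σy²=1298
r = (6×(-1254) - 80×(-80))/√((6×1226 - 80²)(6×1298 - (-80)²))
= -1124/√(956×1388) = -1124/√1326928 ≈ -1124/1151.9236 ≈ -0.9758

r ≈ -0.9758


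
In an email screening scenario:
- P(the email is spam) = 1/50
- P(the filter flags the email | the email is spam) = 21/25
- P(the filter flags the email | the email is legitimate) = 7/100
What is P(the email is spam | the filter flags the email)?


Using Bayes' theorem:
P(A|B) = P(B|A)·P(A) / P(B)

P(the filter flags the email) = 21/25 × 1/50 + 7/100 × 49/50
= 21/1250 + 343/5000 = 427/5000

P(the email is spam|the filter flags the email) = (21/1250) / (427/5000) = 12/61

P(the email is spam|the filter flags the email) = 12/61 ≈ 19.67%


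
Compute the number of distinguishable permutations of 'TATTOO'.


Letters: 6, freq: {'T': 3, 'A': 1, 'O': 2}
6!/(3!×1!×2!) = 720/12 = 60

60


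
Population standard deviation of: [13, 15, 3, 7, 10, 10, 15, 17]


Mean = 90/8 = 45/4
  (13-45/4)²=49/16
  (15-45/4)²=225/16
  (3-45/4)²=1089/16
  (7-45/4)²=289/16
  (10-45/4)²=25/16
  (10-45/4)²=25/16
  (15-45/4)²=225/16
  (17-45/4)²=529/16
Σ(x-μ)² = 307/2
σ² = (307/2)/8 = 307/16

σ = √(307/16) ≈ 4.3804


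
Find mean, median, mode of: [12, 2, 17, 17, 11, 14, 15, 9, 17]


Sorted: [2, 9, 11, 12, 14, 15, 17, 17, 17]
Mean = 114/9 = 38/3
Median = 14
Freq: {12: 1, 2: 1, 17: 3, 11: 1, 14: 1, 15: 1, 9: 1}
Mode: [17]

Mean=38/3, Median=14, Mode=17


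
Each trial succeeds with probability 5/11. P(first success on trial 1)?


Geometric: P(X=1) = (1-p)^(k-1)×p = (6/11)^0×5/11 = 5/11

P(X=1) = 5/11 ≈ 45.45%


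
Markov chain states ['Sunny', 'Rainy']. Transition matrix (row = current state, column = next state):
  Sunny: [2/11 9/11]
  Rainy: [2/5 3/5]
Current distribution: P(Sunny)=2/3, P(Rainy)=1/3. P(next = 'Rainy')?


P(next=Rainy) = Σᵢ P(now=i)×P(i→Rainy)
= 2/3×9/11 + 1/3×3/5
= 6/11 + 1/5 = 41/55

P = 41/55 ≈ 0.7455


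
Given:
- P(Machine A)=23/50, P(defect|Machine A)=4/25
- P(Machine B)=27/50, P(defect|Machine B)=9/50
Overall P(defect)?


P(B) = Σ P(B|Aᵢ)×P(Aᵢ)
  4/25×23/50 = 46/625
  9/50×27/50 = 243/2500
Sum = 427/2500

P(defect) = 427/2500 ≈ 17.08%


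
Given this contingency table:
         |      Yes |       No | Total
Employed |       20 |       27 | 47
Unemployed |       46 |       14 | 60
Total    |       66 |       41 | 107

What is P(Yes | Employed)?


P(Yes | Employed) = 20/(20+27) = 20/47

P(Yes|Employed) = 20/47 ≈ 42.55%


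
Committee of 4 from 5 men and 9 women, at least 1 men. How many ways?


Count by #men:
  1M,3W: C(5,1)×C(9,3)=420
  2M,2W: C(5,2)×C(9,2)=360
  3M,1W: C(5,3)×C(9,1)=90
  4M,0W: C(5,4)×C(9,0)=5
Total = 875

875


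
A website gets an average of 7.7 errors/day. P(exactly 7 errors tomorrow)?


Poisson(λ=7.7): P(X=7) = e^(-λ)×λ^k/k!
= e^(-7.7) × 7.7^7 / 7!
≈ 0.0004528271829 × 1604852.32669 / 5040 ≈ 0.144191

P(X=7) ≈ 0.144191 ≈ 14.42%


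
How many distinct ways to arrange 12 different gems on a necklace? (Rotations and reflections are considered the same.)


Free circular arrangements: rotations and reflections both identified.
(n-1)!/2 = 11!/2 = 39916800/2 = 19958400

19958400


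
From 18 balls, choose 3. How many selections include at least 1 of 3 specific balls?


Complement: C(18,3) - C(15,3) = 816 - 455 = 361

361


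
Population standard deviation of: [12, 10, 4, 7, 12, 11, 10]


Mean = 66/7
  (12-66/7)²=324/49
  (10-66/7)²=16/49
  (4-66/7)²=1444/49
  (7-66/7)²=289/49
  (12-66/7)²=324/49
  (11-66/7)²=121/49
  (10-66/7)²=16/49
Σ(x-μ)² = 362/7
σ² = (362/7)/7 = 362/49

σ = √(362/49) ≈ 2.7180


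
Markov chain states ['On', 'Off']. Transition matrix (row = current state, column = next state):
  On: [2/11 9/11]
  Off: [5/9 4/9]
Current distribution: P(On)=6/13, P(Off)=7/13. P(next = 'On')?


P(next=On) = Σᵢ P(now=i)×P(i→On)
= 6/13×2/11 + 7/13×5/9
= 12/143 + 35/117 = 493/1287

P = 493/1287 ≈ 0.3831


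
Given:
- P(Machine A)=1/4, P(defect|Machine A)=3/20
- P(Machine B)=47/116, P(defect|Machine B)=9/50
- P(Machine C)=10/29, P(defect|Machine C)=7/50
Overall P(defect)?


P(B) = Σ P(B|Aᵢ)×P(Aᵢ)
  3/20×1/4 = 3/80
  9/50×47/116 = 423/5800
  7/50×10/29 = 7/145
Sum = 1841/11600

P(defect) = 1841/11600 ≈ 15.87%


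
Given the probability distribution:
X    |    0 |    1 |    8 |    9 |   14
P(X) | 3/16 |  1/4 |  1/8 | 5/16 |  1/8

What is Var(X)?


E[X] = 93/16
E[X²] = 929/16
Var(X) = E[X²] - (E[X])² = 929/16 - 8649/256 = 6215/256

Var(X) = 6215/256 ≈ 24.2773


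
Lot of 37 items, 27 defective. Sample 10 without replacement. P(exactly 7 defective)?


Hypergeometric: C(27,7)×C(10,3)/C(37,10)
= 888030×120/348330136 = 1210950/3958297

P(X=7) = 1210950/3958297 ≈ 30.59%


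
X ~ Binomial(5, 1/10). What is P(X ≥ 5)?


P(X ≥ 5) = Σ P(X=i) for i=5..5
P(X=5) = 1/100000
Sum = 1/100000

P(X ≥ 5) = 1/100000 ≈ 0.00%


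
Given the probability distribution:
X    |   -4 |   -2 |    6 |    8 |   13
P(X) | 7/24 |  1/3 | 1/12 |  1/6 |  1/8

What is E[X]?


E[X] = Σ x·P(X=x)
= (-4)×(7/24) + (-2)×(1/3) + (6)×(1/12) + (8)×(1/6) + (13)×(1/8)
= 13/8

E[X] = 13/8


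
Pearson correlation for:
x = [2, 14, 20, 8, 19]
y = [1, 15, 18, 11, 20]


n=5, Σx=63, Σy=65, Σxy=1040, Σx²=1025, Σy²=1071
r = (5×1040 - 63×65)/√((5×1025 - 63²)(5×1071 - 65²))
= 1105/√(1156×1130) = 1105/√1306280 ≈ 1105/1142.9261 ≈ 0.9668

r ≈ 0.9668


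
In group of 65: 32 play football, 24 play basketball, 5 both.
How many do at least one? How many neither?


|A∪B| = 32+24-5 = 51
Neither = 65-51 = 14

At least one: 51; Neither: 14


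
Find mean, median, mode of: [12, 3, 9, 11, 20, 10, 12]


Sorted: [3, 9, 10, 11, 12, 12, 20]
Mean = 77/7 = 11
Median = 11
Freq: {12: 2, 3: 1, 9: 1, 11: 1, 20: 1, 10: 1}
Mode: [12]

Mean=11, Median=11, Mode=12


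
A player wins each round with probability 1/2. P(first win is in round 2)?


Geometric: P(X=2) = (1-p)^(k-1)×p = (1/2)^1×1/2 = 1/4

P(X=2) = 1/4 ≈ 25.00%


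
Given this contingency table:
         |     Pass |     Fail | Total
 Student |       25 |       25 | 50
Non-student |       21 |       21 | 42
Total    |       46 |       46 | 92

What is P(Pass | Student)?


P(Pass | Student) = 25/(25+25) = 25/50 = 1/2

P(Pass|Student) = 1/2 ≈ 50.00%


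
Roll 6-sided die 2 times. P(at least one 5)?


P(no 5)^2 = (5/6)^2 = 25/36
P(≥1) = 1 - 25/36 = 11/36

P = 11/36 ≈ 30.56%


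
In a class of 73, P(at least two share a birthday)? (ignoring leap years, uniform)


P(all different) = Π(365-i)/365 for i=0..72
= 0.000439
P(match) = 1 - 0.000439 = 0.999561

P ≈ 0.9996 ≈ 99.96%


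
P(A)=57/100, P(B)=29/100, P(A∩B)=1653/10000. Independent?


P(A)×P(B) = 1653/10000
P(A∩B) = 1653/10000
Equal ✓ → Independent

Yes, independent


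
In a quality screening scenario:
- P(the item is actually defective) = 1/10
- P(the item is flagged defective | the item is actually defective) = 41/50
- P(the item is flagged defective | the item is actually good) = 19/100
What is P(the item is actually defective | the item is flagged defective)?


Using Bayes' theorem:
P(A|B) = P(B|A)·P(A) / P(B)

P(the item is flagged defective) = 41/50 × 1/10 + 19/100 × 9/10
= 41/500 + 171/1000 = 253/1000

P(the item is actually defective|the item is flagged defective) = (41/500) / (253/1000) = 82/253

P(the item is actually defective|the item is flagged defective) = 82/253 ≈ 32.41%


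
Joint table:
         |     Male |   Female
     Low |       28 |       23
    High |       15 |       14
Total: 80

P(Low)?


P(Low) = (28+23)/80 = 51/80

P(Low) = 51/80 ≈ 63.75%


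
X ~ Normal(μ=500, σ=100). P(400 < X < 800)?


z₁=(400-500)/100=-1.0, z₂=(800-500)/100=3.0
P = Φ(3.0) - Φ(-1.0) = 0.998650 - 0.158655 = 0.839995 ≈ 0.8400

P(400 < X < 800) ≈ 0.8400


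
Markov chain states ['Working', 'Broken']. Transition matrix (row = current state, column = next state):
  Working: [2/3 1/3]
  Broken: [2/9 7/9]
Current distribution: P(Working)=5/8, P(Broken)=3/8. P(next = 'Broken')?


P(next=Broken) = Σᵢ P(now=i)×P(i→Broken)
= 5/8×1/3 + 3/8×7/9
= 5/24 + 7/24 = 1/2

P = 1/2 ≈ 0.5000


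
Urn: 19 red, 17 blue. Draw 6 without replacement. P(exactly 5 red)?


Hypergeometric: C(19,5)×C(17,1)/C(36,6)
= 11628×17/1947792 = 969/9548

P(X=5) = 969/9548 ≈ 10.15%


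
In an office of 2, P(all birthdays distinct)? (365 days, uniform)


P(all different) = Π(365-i)/365 for i=0..1
= (365/365)×(364/365)×...×(364/365)
= 0.997260

P ≈ 0.9973 ≈ 99.73%


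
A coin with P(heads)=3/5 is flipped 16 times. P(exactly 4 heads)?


Binomial: P(X=4) = C(16,4)×p^4×(1-p)^12
= 1820 × 81/625 × 4096/244140625 = 120766464/30517578125

P(X=4) = 120766464/30517578125 ≈ 0.40%


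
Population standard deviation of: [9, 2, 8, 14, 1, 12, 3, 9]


Mean = 58/8 = 29/4
  (9-29/4)²=49/16
  (2-29/4)²=441/16
  (8-29/4)²=9/16
  (14-29/4)²=729/16
  (1-29/4)²=625/16
  (12-29/4)²=361/16
  (3-29/4)²=289/16
  (9-29/4)²=49/16
Σ(x-μ)² = 319/2
σ² = (319/2)/8 = 319/16

σ = √(319/16) ≈ 4.4651


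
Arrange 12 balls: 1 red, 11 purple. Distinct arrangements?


12!/(1!×11!) = 12

12


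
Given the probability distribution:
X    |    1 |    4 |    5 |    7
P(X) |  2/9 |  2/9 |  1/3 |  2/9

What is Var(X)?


E[X] = 13/3
E[X²] = 23
Var(X) = E[X²] - (E[X])² = 23 - 169/9 = 38/9

Var(X) = 38/9 ≈ 4.2222


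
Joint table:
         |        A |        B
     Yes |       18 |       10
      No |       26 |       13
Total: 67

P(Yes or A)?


P(Yes∨A) = P(Yes) + P(A) - P(Yes∧A)
= (28 + 44 - 18)/67 = 54/67

P = 54/67 ≈ 80.60%


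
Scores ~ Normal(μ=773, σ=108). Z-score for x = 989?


z = (x - μ)/σ = (989 - 773)/108 = 2.0

z = 2.0


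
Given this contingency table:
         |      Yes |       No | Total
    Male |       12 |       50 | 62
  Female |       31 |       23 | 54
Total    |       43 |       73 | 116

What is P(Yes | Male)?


P(Yes | Male) = 12/(12+50) = 12/62 = 6/31

P(Yes|Male) = 6/31 ≈ 19.35%


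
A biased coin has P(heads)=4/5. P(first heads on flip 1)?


Geometric: P(X=1) = (1-p)^(k-1)×p = (1/5)^0×4/5 = 4/5

P(X=1) = 4/5 ≈ 80.00%


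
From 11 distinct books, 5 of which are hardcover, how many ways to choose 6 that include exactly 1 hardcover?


Choose 1 of the 5 hardcovers and 5 of the other 6 books:
C(5,1)×C(6,5) = 5×6 = 30

30


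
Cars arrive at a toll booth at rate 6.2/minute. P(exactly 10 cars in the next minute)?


Poisson(λ=6.2): P(X=10) = e^(-λ)×λ^k/k!
= e^(-6.2) × 6.2^10 / 10!
≈ 0.002029430636 × 83929936.5868 / 3628800 ≈ 0.046938

P(X=10) ≈ 0.046938 ≈ 4.69%


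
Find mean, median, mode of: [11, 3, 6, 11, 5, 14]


Sorted: [3, 5, 6, 11, 11, 14]
Mean = 50/6 = 25/3
Median = 17/2
Freq: {11: 2, 3: 1, 6: 1, 5: 1, 14: 1}
Mode: [11]

Mean=25/3, Median=17/2, Mode=11


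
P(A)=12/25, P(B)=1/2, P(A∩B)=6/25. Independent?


P(A)×P(B) = 6/25
P(A∩B) = 6/25
Equal ✓ → Independent

Yes, independent


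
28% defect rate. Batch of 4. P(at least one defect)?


P(all good) = (18/25)^4 = 104976/390625
P(≥1 defect) = 285649/390625

P = 285649/390625 ≈ 73.13%


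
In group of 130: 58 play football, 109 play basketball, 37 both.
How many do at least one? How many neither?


|A∪B| = 58+109-37 = 130
Neither = 130-130 = 0

At least one: 130; Neither: 0


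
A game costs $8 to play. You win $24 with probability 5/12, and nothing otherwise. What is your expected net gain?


E[gain] = (24-8)×5/12 + (-8)×7/12
= 20/3 - 14/3 = 2

Expected net gain = $2 ≈ $2.00


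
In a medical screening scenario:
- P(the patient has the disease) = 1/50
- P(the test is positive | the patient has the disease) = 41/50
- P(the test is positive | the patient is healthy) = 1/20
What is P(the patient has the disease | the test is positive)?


Using Bayes' theorem:
P(A|B) = P(B|A)·P(A) / P(B)

P(the test is positive) = 41/50 × 1/50 + 1/20 × 49/50
= 41/2500 + 49/1000 = 327/5000

P(the patient has the disease|the test is positive) = (41/2500) / (327/5000) = 82/327

P(the patient has the disease|the test is positive) = 82/327 ≈ 25.08%


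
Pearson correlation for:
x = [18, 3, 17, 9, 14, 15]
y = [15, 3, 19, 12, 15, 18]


n=6, Σx=76, Σy=82, Σxy=1190, Σx²=1124, Σy²=1288
r = (6×1190 - 76×82)/√((6×1124 - 76²)(6×1288 - 82²))
= 908/√(968×1004) = 908/√971872 ≈ 908/985.8357 ≈ 0.9210

r ≈ 0.9210


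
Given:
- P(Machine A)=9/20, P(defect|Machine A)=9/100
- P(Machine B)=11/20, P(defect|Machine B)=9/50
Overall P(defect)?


P(B) = Σ P(B|Aᵢ)×P(Aᵢ)
  9/100×9/20 = 81/2000
  9/50×11/20 = 99/1000
Sum = 279/2000

P(defect) = 279/2000 ≈ 13.95%


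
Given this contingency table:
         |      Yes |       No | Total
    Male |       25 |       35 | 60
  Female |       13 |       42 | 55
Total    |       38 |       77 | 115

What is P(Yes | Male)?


P(Yes | Male) = 25/(25+35) = 25/60 = 5/12

P(Yes|Male) = 5/12 ≈ 41.67%


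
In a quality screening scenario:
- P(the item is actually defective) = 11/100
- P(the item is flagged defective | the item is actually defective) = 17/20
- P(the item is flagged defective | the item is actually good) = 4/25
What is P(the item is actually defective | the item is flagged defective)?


Using Bayes' theorem:
P(A|B) = P(B|A)·P(A) / P(B)

P(the item is flagged defective) = 17/20 × 11/100 + 4/25 × 89/100
= 187/2000 + 89/625 = 2359/10000

P(the item is actually defective|the item is flagged defective) = (187/2000) / (2359/10000) = 935/2359

P(the item is actually defective|the item is flagged defective) = 935/2359 ≈ 39.64%


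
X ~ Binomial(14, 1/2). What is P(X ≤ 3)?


P(X ≤ 3) = Σ P(X=i) for i=0..3
P(X=0) = 1/16384
P(X=1) = 7/8192
P(X=2) = 91/16384
P(X=3) = 91/4096
Sum = 235/8192

P(X ≤ 3) = 235/8192 ≈ 2.87%


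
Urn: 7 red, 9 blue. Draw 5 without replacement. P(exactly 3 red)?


Hypergeometric: C(7,3)×C(9,2)/C(16,5)
= 35×36/4368 = 15/52

P(X=3) = 15/52 ≈ 28.85%


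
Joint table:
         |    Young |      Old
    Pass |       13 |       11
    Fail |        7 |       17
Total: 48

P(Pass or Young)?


P(Pass∨Young) = P(Pass) + P(Young) - P(Pass∧Young)
= (24 + 20 - 13)/48 = 31/48

P = 31/48 ≈ 64.58%


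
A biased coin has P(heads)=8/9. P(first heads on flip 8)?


Geometric: P(X=8) = (1-p)^(k-1)×p = (1/9)^7×8/9 = 8/43046721

P(X=8) = 8/43046721 ≈ 0.00%


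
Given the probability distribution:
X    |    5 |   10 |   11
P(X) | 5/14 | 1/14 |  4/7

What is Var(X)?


E[X] = 123/14
E[X²] = 1193/14
Var(X) = E[X²] - (E[X])² = 1193/14 - 15129/196 = 1573/196

Var(X) = 1573/196 ≈ 8.0255


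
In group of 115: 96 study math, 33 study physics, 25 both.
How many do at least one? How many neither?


|A∪B| = 96+33-25 = 104
Neither = 115-104 = 11

At least one: 104; Neither: 11


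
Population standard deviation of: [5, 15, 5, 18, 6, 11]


Mean = 60/6 = 10
  (5-10)²=25
  (15-10)²=25
  (5-10)²=25
  (18-10)²=64
  (6-10)²=16
  (11-10)²=1
Σ(x-μ)² = 156
σ² = 156/6 = 26

σ = √(26) ≈ 5.0990


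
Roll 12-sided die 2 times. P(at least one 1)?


P(no 1)^2 = (11/12)^2 = 121/144
P(≥1) = 1 - 121/144 = 23/144

P = 23/144 ≈ 15.97%


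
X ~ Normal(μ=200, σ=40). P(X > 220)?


z = (220-200)/40 = 0.5
P(X > 220) = 1 - P(Z ≤ 0.5) = 1 - 0.6915 = 0.3085

P(X > 220) ≈ 0.3085


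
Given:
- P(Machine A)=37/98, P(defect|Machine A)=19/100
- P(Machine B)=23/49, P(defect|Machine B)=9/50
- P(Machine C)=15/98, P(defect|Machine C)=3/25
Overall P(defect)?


P(B) = Σ P(B|Aᵢ)×P(Aᵢ)
  19/100×37/98 = 703/9800
  9/50×23/49 = 207/2450
  3/25×15/98 = 9/490
Sum = 1711/9800

P(defect) = 1711/9800 ≈ 17.46%


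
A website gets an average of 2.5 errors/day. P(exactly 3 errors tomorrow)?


Poisson(λ=2.5): P(X=3) = e^(-λ)×λ^k/k!
= e^(-2.5) × 2.5^3 / 3!
≈ 0.08208499862 × 15.625 / 6 ≈ 0.213763

P(X=3) ≈ 0.213763 ≈ 21.38%


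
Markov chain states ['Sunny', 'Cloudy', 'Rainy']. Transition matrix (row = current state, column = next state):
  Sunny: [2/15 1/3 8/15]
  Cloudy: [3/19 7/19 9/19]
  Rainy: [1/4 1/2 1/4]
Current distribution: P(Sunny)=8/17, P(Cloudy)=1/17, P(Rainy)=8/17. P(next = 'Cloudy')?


P(next=Cloudy) = Σᵢ P(now=i)×P(i→Cloudy)
= 8/17×1/3 + 1/17×7/19 + 8/17×1/2
= 8/51 + 7/323 + 4/17 = 401/969

P = 401/969 ≈ 0.4138


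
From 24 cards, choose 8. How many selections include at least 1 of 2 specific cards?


Complement: C(24,8) - C(22,8) = 735471 - 319770 = 415701

415701


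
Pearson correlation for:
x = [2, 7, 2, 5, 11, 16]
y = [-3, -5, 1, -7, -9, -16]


n=6, Σx=43, Σy=-39, Σxy=-429, Σx²=459, Σy²=421
r = (6×(-429) - 43×(-39))/√((6×459 - 43²)(6×421 - (-39)²))
= -897/√(905×1005) = -897/√909525 ≈ -897/953.6902 ≈ -0.9406

r ≈ -0.9406


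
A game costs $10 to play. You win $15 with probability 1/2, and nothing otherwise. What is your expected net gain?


E[gain] = (15-10)×1/2 + (-10)×1/2
= 5/2 - 5 = -5/2

Expected net gain = $-5/2 ≈ $-2.50


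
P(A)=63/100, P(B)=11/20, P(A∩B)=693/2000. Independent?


P(A)×P(B) = 693/2000
P(A∩B) = 693/2000
Equal ✓ → Independent

Yes, independent


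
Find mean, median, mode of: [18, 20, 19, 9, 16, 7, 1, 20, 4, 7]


Sorted: [1, 4, 7, 7, 9, 16, 18, 19, 20, 20]
Mean = 121/10
Median = 25/2
Freq: {18: 1, 20: 2, 19: 1, 9: 1, 16: 1, 7: 2, 1: 1, 4: 1}
Mode: [7, 20]

Mean=121/10, Median=25/2, Mode=[7, 20]


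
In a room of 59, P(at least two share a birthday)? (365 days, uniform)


P(all different) = Π(365-i)/365 for i=0..58
= 0.007011
P(match) = 1 - 0.007011 = 0.992989

P ≈ 0.9930 ≈ 99.30%


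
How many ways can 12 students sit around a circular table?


Circular arrangements of 12 distinct objects: fix one position to break rotational symmetry.
(n-1)! = 11! = 39916800

39916800


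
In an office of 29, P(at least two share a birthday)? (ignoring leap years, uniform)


P(all different) = Π(365-i)/365 for i=0..28
= 0.319031
P(match) = 1 - 0.319031 = 0.680969

P ≈ 0.6810 ≈ 68.10%


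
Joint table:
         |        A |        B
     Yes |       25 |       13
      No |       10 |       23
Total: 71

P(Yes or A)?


P(Yes∨A) = P(Yes) + P(A) - P(Yes∧A)
= (38 + 35 - 25)/71 = 48/71

P = 48/71 ≈ 67.61%


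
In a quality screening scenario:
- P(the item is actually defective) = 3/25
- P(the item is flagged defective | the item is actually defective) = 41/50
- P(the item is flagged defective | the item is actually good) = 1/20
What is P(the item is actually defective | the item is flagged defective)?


Using Bayes' theorem:
P(A|B) = P(B|A)·P(A) / P(B)

P(the item is flagged defective) = 41/50 × 3/25 + 1/20 × 22/25
= 123/1250 + 11/250 = 89/625

P(the item is actually defective|the item is flagged defective) = (123/1250) / (89/625) = 123/178

P(the item is actually defective|the item is flagged defective) = 123/178 ≈ 69.10%


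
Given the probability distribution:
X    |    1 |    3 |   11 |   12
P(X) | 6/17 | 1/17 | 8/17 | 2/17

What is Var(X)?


E[X] = 121/17
E[X²] = 1271/17
Var(X) = E[X²] - (E[X])² = 1271/17 - 14641/289 = 6966/289

Var(X) = 6966/289 ≈ 24.1038


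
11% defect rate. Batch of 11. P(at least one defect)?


P(all good) = (89/100)^11 = 2775173073766990340489/10000000000000000000000
P(≥1 defect) = 7224826926233009659511/10000000000000000000000

P = 7224826926233009659511/10000000000000000000000 ≈ 72.25%


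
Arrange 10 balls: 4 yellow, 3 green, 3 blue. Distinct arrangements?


10!/(4!×3!×3!) = 4200

4200


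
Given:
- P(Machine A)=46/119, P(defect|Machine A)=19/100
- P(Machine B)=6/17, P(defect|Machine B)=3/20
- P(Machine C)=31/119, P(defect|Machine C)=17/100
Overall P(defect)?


P(B) = Σ P(B|Aᵢ)×P(Aᵢ)
  19/100×46/119 = 437/5950
  3/20×6/17 = 9/170
  17/100×31/119 = 31/700
Sum = 2031/11900

P(defect) = 2031/11900 ≈ 17.07%


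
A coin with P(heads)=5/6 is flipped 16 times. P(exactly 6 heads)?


Binomial: P(X=6) = C(16,6)×p^6×(1-p)^10
= 8008 × 15625/46656 × 1/60466176 = 15640625/352638738432

P(X=6) = 15640625/352638738432 ≈ 0.00%


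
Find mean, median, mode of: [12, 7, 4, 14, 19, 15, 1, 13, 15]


Sorted: [1, 4, 7, 12, 13, 14, 15, 15, 19]
Mean = 100/9
Median = 13
Freq: {12: 1, 7: 1, 4: 1, 14: 1, 19: 1, 15: 2, 1: 1, 13: 1}
Mode: [15]

Mean=100/9, Median=13, Mode=15


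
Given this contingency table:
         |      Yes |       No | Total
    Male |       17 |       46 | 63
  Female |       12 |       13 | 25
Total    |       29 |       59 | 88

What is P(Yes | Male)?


P(Yes | Male) = 17/(17+46) = 17/63

P(Yes|Male) = 17/63 ≈ 26.98%


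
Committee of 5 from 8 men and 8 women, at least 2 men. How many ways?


Count by #men:
  2M,3W: C(8,2)×C(8,3)=1568
  3M,2W: C(8,3)×C(8,2)=1568
  4M,1W: C(8,4)×C(8,1)=560
  5M,0W: C(8,5)×C(8,0)=56
Total = 3752

3752


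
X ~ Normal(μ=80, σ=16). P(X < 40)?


z = (40-80)/16 = -2.5
P(Z < -2.5) = 0.0062

P(X < 40) ≈ 0.0062


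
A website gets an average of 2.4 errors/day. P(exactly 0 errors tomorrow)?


Poisson(λ=2.4): P(X=0) = e^(-λ)×λ^k/k!
= e^(-2.4) × 2.4^0 / 0!
≈ 0.09071795329 × 1 / 1 ≈ 0.090718

P(X=0) ≈ 0.090718 ≈ 9.07%


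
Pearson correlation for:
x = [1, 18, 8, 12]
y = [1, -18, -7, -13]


n=4, Σx=39, Σy=-37, Σxy=-535, Σx²=533, Σy²=543
r = (4×(-535) - 39×(-37))/√((4×533 - 39²)(4×543 - (-37)²))
= -697/√(611×803) = -697/√490633 ≈ -697/700.4520 ≈ -0.9951

r ≈ -0.9951


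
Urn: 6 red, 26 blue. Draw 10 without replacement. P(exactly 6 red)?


Hypergeometric: C(6,6)×C(26,4)/C(32,10)
= 1×14950/64512240 = 5/21576

P(X=6) = 5/21576 ≈ 0.02%


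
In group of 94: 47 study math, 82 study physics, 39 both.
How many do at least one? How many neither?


|A∪B| = 47+82-39 = 90
Neither = 94-90 = 4

At least one: 90; Neither: 4


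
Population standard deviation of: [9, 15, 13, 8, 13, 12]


Mean = 70/6 = 35/3
  (9-35/3)²=64/9
  (15-35/3)²=100/9
  (13-35/3)²=16/9
  (8-35/3)²=121/9
  (13-35/3)²=16/9
  (12-35/3)²=1/9
Σ(x-μ)² = 106/3
σ² = (106/3)/6 = 53/9

σ = √(53/9) ≈ 2.4267


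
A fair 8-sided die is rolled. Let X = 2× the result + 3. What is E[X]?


E[die] = (1+8)/2 = 9/2
E[X] = 2×9/2 + 3 = 12

E[X] = 12


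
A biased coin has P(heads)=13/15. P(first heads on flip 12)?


Geometric: P(X=12) = (1-p)^(k-1)×p = (2/15)^11×13/15 = 26624/129746337890625

P(X=12) = 26624/129746337890625 ≈ 0.00%


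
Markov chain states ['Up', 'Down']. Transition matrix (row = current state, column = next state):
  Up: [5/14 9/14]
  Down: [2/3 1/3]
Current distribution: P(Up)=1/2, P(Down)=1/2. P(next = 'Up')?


P(next=Up) = Σᵢ P(now=i)×P(i→Up)
= 1/2×5/14 + 1/2×2/3
= 5/28 + 1/3 = 43/84

P = 43/84 ≈ 0.5119


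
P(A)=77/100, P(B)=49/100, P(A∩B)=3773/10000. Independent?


P(A)×P(B) = 3773/10000
P(A∩B) = 3773/10000
Equal ✓ → Independent

Yes, independent


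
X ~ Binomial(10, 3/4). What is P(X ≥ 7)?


P(X ≥ 7) = Σ P(X=i) for i=7..10
P(X=7) = 32805/131072
P(X=8) = 295245/1048576
P(X=9) = 98415/524288
P(X=10) = 59049/1048576
Sum = 203391/262144

P(X ≥ 7) = 203391/262144 ≈ 77.59%


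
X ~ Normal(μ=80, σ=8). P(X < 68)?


z = (68-80)/8 = -1.5
P(Z < -1.5) = 0.0668

P(X < 68) ≈ 0.0668


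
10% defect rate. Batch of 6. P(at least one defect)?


P(all good) = (9/10)^6 = 531441/1000000
P(≥1 defect) = 468559/1000000

P = 468559/1000000 ≈ 46.86%


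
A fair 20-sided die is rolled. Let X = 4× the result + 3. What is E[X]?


E[die] = (1+20)/2 = 21/2
E[X] = 4×21/2 + 3 = 45

E[X] = 45


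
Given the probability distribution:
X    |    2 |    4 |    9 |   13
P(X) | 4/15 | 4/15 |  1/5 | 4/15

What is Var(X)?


E[X] = 103/15
E[X²] = 333/5
Var(X) = E[X²] - (E[X])² = 333/5 - 10609/225 = 4376/225

Var(X) = 4376/225 ≈ 19.4489


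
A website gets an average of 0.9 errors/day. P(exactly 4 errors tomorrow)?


Poisson(λ=0.9): P(X=4) = e^(-λ)×λ^k/k!
= e^(-0.9) × 0.9^4 / 4!
≈ 0.4065696597 × 0.6561 / 24 ≈ 0.011115

P(X=4) ≈ 0.011115 ≈ 1.11%
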